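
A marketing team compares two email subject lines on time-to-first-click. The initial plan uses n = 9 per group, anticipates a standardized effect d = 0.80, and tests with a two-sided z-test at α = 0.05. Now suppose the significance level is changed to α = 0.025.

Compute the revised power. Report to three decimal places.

Power ≈ 0.293

δ = d·√(n/2) = 0.80 × √(9/2) = 1.6971 (unchanged). New critical value: z_{0.0125} = 2.241.
Revised power = Φ(δ − 2.241) + Φ(−δ − 2.241) = Φ(-0.544) + Φ(-3.938) = 0.2931 + 0.0000 = 0.2931.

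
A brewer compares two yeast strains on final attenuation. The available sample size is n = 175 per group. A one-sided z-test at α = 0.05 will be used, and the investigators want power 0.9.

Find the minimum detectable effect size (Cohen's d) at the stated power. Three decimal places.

d ≈ 0.313

Required noncentrality: δ = z_{0.05} + z_{0.10} = 1.645 + 1.282 = 2.926.
δ = d·√(n/2) ⇒ d = δ/√(n/2) = 2.926/√(175/2) = 0.3128.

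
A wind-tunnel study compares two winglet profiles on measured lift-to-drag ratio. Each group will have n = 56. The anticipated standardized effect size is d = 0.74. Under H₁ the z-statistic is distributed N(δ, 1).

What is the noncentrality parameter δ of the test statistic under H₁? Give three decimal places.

δ ≈ 3.916

The noncentrality parameter scales effect size by the design's sample-size factor: δ = d·√(n/2) = 0.74 × √(56/2) = 3.9157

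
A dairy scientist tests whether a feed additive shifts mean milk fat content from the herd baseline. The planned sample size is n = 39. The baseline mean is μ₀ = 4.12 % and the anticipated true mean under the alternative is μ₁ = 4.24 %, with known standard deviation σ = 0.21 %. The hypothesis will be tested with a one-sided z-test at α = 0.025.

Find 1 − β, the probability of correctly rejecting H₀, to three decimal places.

Standardized effect: d = |μ₁ − μ₀| / σ = |4.24 − 4.12| / 0.21 = 0.5714
Noncentrality parameter: δ = d·√n = 0.5714 × √39 = 3.5686
One-sided α = 0.025 → critical value z_{0.025} = 1.960.
Power = Φ(δ − 1.960) = Φ(1.609) = 0.9461.

Power ≈ 0.946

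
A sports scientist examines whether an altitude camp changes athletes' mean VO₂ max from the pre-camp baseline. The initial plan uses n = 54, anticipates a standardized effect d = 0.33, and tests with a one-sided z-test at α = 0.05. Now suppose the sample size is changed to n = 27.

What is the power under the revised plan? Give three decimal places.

With n = 27: δ = d·√n = 0.33 × √27 = 1.7147. Critical value z_{0.05} = 1.645.
Revised power = Φ(δ − 1.645) = Φ(0.070) = 0.5279.

Power ≈ 0.528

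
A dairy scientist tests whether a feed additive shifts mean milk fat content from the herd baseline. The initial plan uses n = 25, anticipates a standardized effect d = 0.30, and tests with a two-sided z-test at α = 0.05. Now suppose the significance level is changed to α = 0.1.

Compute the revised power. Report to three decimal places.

δ = d·√n = 0.30 × √25 = 1.5000 (unchanged). New critical value: z_{0.05} = 1.645.
Revised power = Φ(δ − 1.645) + Φ(−δ − 1.645) = Φ(-0.145) + Φ(-3.145) = 0.4424 + 0.0008 = 0.4432.

Power ≈ 0.443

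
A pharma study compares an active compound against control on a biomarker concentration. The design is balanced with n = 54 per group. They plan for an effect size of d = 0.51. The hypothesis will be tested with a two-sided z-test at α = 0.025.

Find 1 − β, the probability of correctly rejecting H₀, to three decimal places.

Noncentrality parameter: δ = d·√(n/2) = 0.51 × √(54/2) = 2.6500
Two-sided α = 0.025 → critical value z_{0.0125} = 2.241.
Power = Φ(δ − 2.241) + Φ(−δ − 2.241) = Φ(0.409) + Φ(-4.891) = 0.6586 + 0.0000 = 0.6586.

Power ≈ 0.659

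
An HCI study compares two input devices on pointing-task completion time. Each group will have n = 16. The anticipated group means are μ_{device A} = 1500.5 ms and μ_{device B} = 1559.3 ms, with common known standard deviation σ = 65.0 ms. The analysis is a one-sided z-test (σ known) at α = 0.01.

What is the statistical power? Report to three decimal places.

Power ≈ 0.592

Standardized effect: d = |μ_{device A} − μ_{device B}| / σ = |1500.5 − 1559.3| / 65.0 = 0.9046
Noncentrality parameter: δ = d·√(n/2) = 0.9046 × √(16/2) = 2.5586
Critical value for a one-sided test at α = 0.01: z_α = 2.326.
Power = P(Z > 2.326 − δ) = Φ(0.232) = 0.5918.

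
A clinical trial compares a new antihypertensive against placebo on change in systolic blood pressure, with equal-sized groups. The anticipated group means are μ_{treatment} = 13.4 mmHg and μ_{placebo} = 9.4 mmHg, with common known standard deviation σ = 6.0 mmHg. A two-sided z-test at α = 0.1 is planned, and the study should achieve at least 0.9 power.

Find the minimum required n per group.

n = 39 per group

Standardized effect: d = |μ_{treatment} − μ_{placebo}| / σ = |13.4 − 9.4| / 6.0 = 0.6667
Set Φ(δ − 1.645) = 0.9; then δ − 1.645 = Φ⁻¹(0.9) = 1.282, giving δ = 2.926.
(The Φ(−δ − z_{α/2}) term is vanishingly small for δ > 0 and is dropped in the standard sample-size formula.)
δ = d·√(n/2) ⇒ n = 2(δ/d)² = 2 × (2.926 / 0.6667)² = 38.54.
Round up to the next whole unit.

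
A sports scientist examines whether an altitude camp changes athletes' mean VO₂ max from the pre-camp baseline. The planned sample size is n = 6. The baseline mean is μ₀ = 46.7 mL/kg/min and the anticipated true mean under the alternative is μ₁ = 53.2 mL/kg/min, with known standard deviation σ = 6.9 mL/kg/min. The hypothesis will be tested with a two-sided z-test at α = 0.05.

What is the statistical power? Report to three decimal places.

Standardized effect: d = |μ₁ − μ₀| / σ = |53.2 − 46.7| / 6.9 = 0.9420
Noncentrality parameter: δ = d·√n = 0.9420 × √6 = 2.3075
Critical value for a two-sided test at α = 0.05: z_{α/2} = 1.960.
Power = Φ(δ − 1.960) + Φ(−δ − 1.960) = Φ(0.348) + Φ(-4.267) = 0.6359 + 0.0000 = 0.6359.

Power ≈ 0.636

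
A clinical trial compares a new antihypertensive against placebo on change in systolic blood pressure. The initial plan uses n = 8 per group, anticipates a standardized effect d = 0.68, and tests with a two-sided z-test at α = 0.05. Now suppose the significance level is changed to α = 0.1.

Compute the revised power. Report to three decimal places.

δ = d·√(n/2) = 0.68 × √(8/2) = 1.3600 (unchanged). New critical value: z_{0.05} = 1.645.
Revised power = Φ(δ − 1.645) + Φ(−δ − 1.645) = Φ(-0.285) + Φ(-3.005) = 0.3879 + 0.0013 = 0.3892.

Power ≈ 0.389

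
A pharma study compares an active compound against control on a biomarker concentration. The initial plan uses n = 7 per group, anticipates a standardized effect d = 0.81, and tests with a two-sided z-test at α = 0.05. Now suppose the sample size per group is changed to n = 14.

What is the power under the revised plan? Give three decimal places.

With n = 14 per group: δ = d·√(n/2) = 0.81 × √(14/2) = 2.1431. Critical value z_{0.025} = 1.960.
Revised power = Φ(δ − 1.960) + Φ(−δ − 1.960) = Φ(0.183) + Φ(-4.103) = 0.5726 + 0.0000 = 0.5727.

Power ≈ 0.573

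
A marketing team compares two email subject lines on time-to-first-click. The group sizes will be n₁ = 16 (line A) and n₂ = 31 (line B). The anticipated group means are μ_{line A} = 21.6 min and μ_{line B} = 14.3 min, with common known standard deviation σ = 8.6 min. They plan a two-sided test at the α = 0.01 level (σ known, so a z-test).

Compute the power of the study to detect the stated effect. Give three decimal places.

Power ≈ 0.572

Standardized effect: d = |μ_{line A} − μ_{line B}| / σ = |21.6 − 14.3| / 8.6 = 0.8488
Noncentrality parameter: λ = d / √(1/n₁ + 1/n₂) = 0.8488 / √(1/16 + 1/31) = 2.7575
Critical value for a two-sided test at α = 0.01: z_{α/2} = 2.576.
Power = Φ(λ − 2.576) + Φ(−λ − 2.576) = Φ(0.182) + Φ(-5.333) = 0.5721 + 0.0000 = 0.5721.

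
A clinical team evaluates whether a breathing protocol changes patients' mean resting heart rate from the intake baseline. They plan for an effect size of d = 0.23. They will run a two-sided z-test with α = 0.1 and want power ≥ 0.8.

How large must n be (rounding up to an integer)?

For power 0.8 need Φ(δ − z_{0.05}) = 0.8, so δ = z_{0.05} + z_{0.20} = 1.645 + 0.842 = 2.486.
(For δ > 0 the lower-tail rejection region contributes negligibly to power, so the one-term inversion is standard.)
δ = d·√n ⇒ n = (δ/d)² = (2.486 / 0.23)² = 116.87.
Round up to the next whole unit.

n = 117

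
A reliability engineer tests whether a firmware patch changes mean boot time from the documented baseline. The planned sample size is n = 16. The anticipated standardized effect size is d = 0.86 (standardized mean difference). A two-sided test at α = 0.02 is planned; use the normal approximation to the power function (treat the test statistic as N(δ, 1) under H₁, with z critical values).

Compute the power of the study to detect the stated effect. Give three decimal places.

Noncentrality parameter: δ = d·√n = 0.86 × √16 = 3.4400
Two-sided α = 0.02 → critical value z_{0.01} = 2.326.
Power = Φ(δ − 2.326) + Φ(−δ − 2.326) = Φ(1.114) + Φ(-5.766) = 0.8673 + 0.0000 = 0.8673.

Power ≈ 0.867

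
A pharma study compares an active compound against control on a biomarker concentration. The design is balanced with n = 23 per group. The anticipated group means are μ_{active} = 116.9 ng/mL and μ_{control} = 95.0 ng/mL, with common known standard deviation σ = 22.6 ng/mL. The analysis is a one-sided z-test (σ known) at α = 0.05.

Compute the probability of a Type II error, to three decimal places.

Standardized effect: d = |μ_{active} − μ_{control}| / σ = |116.9 − 95.0| / 22.6 = 0.9690
Noncentrality parameter: δ = d·√(n/2) = 0.9690 × √(23/2) = 3.2861
Critical value for a one-sided test at α = 0.05: z_α = 1.645.
Power = P(Z > 1.645 − δ) = Φ(1.641) = 0.9496.
Type II error: β = 1 − power = 1 − 0.9496 = 0.0504.

β ≈ 0.050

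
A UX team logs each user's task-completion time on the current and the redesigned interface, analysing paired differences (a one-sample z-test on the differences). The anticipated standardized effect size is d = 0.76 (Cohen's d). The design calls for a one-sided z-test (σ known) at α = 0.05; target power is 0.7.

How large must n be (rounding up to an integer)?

n = 9

Set Φ(δ − 1.645) = 0.7; then δ − 1.645 = Φ⁻¹(0.7) = 0.524, giving δ = 2.169.
δ = d·√n ⇒ n = (δ/d)² = (2.169 / 0.76)² = 8.15.
Rounding up, n = 9.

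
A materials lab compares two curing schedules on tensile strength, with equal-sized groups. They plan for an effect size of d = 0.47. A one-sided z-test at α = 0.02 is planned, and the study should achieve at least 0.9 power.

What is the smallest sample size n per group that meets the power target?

n = 101 per group

Set Φ(δ − 2.054) = 0.9; then δ − 2.054 = Φ⁻¹(0.9) = 1.282, giving δ = 3.335.
δ = d·√(n/2) ⇒ n = 2(δ/d)² = 2 × (3.335 / 0.47)² = 100.72.
Rounding up, n = 101 per group.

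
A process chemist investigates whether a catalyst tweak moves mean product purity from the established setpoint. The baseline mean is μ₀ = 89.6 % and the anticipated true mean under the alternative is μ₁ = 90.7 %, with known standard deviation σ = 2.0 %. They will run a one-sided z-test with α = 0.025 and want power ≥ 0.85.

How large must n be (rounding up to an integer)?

n = 30

Standardized effect: d = |μ₁ − μ₀| / σ = |90.7 − 89.6| / 2.0 = 0.5500
For power 0.85 need Φ(δ − z_{0.025}) = 0.85, so δ = z_{0.025} + z_{0.15} = 1.960 + 1.036 = 2.996.
δ = d·√n ⇒ n = (δ/d)² = (2.996 / 0.5500)² = 29.68.
Rounding up, n = 30.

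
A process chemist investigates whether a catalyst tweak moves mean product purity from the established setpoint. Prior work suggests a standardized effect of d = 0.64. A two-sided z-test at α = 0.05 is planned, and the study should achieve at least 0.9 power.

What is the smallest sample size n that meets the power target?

n = 26

Set Φ(δ − 1.960) = 0.9; then δ − 1.960 = Φ⁻¹(0.9) = 1.282, giving δ = 3.242.
(For δ > 0 the lower-tail rejection region contributes negligibly to power, so the one-term inversion is standard.)
δ = d·√n ⇒ n = (δ/d)² = (3.242 / 0.64)² = 25.65.
Round up to the next whole unit.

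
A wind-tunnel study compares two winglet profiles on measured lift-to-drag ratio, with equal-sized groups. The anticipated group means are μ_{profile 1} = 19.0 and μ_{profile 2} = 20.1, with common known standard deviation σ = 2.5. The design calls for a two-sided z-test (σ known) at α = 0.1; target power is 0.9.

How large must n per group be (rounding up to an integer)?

Standardized effect: d = |μ_{profile 1} − μ_{profile 2}| / σ = |19.0 − 20.1| / 2.5 = 0.4400
Set Φ(δ − 1.645) = 0.9; then δ − 1.645 = Φ⁻¹(0.9) = 1.282, giving δ = 2.926.
(Ignoring the negligible lower-tail rejection probability gives the usual closed-form inversion.)
δ = d·√(n/2) ⇒ n = 2(δ/d)² = 2 × (2.926 / 0.4400)² = 88.47.
Round up to the next whole unit.

n = 89 per group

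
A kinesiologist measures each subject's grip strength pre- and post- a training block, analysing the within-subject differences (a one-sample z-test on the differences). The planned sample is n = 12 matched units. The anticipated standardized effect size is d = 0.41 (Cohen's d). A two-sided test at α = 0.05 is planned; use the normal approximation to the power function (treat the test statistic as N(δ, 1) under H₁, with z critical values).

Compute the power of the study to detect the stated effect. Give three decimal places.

Power ≈ 0.295

Noncentrality parameter: δ = d·√n = 0.41 × √12 = 1.4203
Two-sided α = 0.05 → critical value z_{0.025} = 1.960.
Power = Φ(δ − 1.960) + Φ(−δ − 1.960) = Φ(-0.540) + Φ(-3.380) = 0.2947 + 0.0004 = 0.2951.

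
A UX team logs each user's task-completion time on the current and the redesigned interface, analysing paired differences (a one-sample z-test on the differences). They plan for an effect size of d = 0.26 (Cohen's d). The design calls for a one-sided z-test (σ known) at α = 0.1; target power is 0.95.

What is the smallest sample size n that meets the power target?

n = 127

For power 0.95 need Φ(δ − z_{0.1}) = 0.95, so δ = z_{0.1} + z_{0.05} = 1.282 + 1.645 = 2.926.
δ = d·√n ⇒ n = (δ/d)² = (2.926 / 0.26)² = 126.68.
Rounding up, n = 127.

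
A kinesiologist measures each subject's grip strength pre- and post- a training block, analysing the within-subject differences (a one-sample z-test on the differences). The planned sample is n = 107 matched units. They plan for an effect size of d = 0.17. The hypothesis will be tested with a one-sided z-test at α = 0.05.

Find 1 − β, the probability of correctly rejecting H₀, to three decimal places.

Power ≈ 0.545

Noncentrality parameter: δ = d·√n = 0.17 × √107 = 1.7585
One-sided α = 0.05 → critical value z_{0.05} = 1.645.
Power = Φ(δ − 1.645) = Φ(0.114) = 0.5452.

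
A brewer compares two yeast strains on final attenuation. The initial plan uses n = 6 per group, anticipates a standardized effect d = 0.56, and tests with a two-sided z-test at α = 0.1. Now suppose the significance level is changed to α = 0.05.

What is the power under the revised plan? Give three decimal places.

δ = d·√(n/2) = 0.56 × √(6/2) = 0.9699 (unchanged). New critical value: z_{0.025} = 1.960.
Revised power = Φ(δ − 1.960) + Φ(−δ − 1.960) = Φ(-0.990) + Φ(-2.930) = 0.1611 + 0.0017 = 0.1628.

Power ≈ 0.163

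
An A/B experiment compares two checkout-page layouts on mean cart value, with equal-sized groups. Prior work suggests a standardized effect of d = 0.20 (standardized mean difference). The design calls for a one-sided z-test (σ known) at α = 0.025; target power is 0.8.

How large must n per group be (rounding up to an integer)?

For power 0.8 need Φ(δ − z_{0.025}) = 0.8, so δ = z_{0.025} + z_{0.20} = 1.960 + 0.842 = 2.802.
δ = d·√(n/2) ⇒ n = 2(δ/d)² = 2 × (2.802 / 0.20)² = 392.44.
Round up to the next whole unit.

n = 393 per group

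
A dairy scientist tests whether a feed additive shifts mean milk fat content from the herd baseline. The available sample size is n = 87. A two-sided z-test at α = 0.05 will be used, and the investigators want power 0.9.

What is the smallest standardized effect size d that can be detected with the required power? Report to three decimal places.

Required noncentrality: δ = z_{0.025} + z_{0.10} = 1.960 + 1.282 = 3.242.
(The second rejection-region term Φ(−δ − z_{α/2}) is negligible and dropped.)
δ = d·√n ⇒ d = δ/√n = 3.242/√87 = 0.3475.

d ≈ 0.348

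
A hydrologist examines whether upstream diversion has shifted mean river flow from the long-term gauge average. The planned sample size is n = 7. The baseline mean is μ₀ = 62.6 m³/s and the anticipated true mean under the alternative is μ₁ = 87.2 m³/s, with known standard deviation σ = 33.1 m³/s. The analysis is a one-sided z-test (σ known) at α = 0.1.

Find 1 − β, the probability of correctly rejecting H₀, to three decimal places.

Power ≈ 0.753

Standardized effect: d = |μ₁ − μ₀| / σ = |87.2 − 62.6| / 33.1 = 0.7432
Noncentrality parameter: δ = d·√n = 0.7432 × √7 = 1.9663
Critical value for a one-sided test at α = 0.1: z_α = 1.282.
Power = Φ(δ − 1.282) = Φ(0.685) = 0.7533.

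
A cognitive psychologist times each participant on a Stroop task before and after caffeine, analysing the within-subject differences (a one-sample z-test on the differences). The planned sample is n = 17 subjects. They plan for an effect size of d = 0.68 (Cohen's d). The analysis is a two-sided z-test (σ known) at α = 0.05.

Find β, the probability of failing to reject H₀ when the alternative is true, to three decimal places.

Noncentrality parameter: λ = d·√n = 0.68 × √17 = 2.8037
Critical value for a two-sided test at α = 0.05: z_{α/2} = 1.960.
Power = Φ(λ − 1.960) + Φ(−λ − 1.960) = Φ(0.844) + Φ(-4.764) = 0.8006 + 0.0000 = 0.8006.
Type II error: β = 1 − power = 1 − 0.8006 = 0.1994.

β ≈ 0.199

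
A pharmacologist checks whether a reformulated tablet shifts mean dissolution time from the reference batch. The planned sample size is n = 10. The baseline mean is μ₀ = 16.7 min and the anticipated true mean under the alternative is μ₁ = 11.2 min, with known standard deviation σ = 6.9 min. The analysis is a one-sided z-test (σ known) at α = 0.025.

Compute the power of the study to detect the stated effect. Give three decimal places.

Power ≈ 0.712

Standardized effect: d = |μ₁ − μ₀| / σ = |11.2 − 16.7| / 6.9 = 0.7971
Noncentrality parameter: λ = d·√n = 0.7971 × √10 = 2.5207
One-sided α = 0.025 → critical value z_{0.025} = 1.960.
Power = P(Z > 1.960 − λ) = Φ(0.561) = 0.7125.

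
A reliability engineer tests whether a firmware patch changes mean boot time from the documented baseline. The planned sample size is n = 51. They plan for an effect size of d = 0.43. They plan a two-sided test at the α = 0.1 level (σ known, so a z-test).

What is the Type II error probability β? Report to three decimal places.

Noncentrality parameter: δ = d·√n = 0.43 × √51 = 3.0708
Two-sided α = 0.1 → critical value z_{0.05} = 1.645.
Power = Φ(δ − 1.645) + Φ(−δ − 1.645) = Φ(1.426) + Φ(-4.716) = 0.9231 + 0.0000 = 0.9231.
Type II error: β = 1 − power = 1 − 0.9231 = 0.0769.

β ≈ 0.077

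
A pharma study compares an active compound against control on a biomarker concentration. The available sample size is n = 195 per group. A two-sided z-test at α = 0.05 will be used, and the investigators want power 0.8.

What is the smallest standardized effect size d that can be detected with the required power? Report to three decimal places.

d ≈ 0.284

Need Φ(δ − 1.960) = 0.8, so δ = 1.960 + 0.842 = 2.802.
(Lower-tail contribution to power is negligible for δ > 0.)
δ = d·√(n/2) ⇒ d = δ/√(n/2) = 2.802/√(195/2) = 0.2837.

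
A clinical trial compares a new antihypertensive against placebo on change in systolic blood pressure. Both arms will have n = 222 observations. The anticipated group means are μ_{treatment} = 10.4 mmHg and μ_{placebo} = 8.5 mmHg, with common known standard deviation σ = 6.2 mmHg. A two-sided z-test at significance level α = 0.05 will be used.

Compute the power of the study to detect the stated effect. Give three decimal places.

Power ≈ 0.898

Standardized effect: d = |μ_{treatment} − μ_{placebo}| / σ = |10.4 − 8.5| / 6.2 = 0.3065
Noncentrality parameter: δ = d·√(n/2) = 0.3065 × √(222/2) = 3.2287
Critical value for a two-sided test at α = 0.05: z_{α/2} = 1.960.
Power = Φ(δ − 1.960) + Φ(−δ − 1.960) = Φ(1.269) + Φ(-5.189) = 0.8977 + 0.0000 = 0.8977.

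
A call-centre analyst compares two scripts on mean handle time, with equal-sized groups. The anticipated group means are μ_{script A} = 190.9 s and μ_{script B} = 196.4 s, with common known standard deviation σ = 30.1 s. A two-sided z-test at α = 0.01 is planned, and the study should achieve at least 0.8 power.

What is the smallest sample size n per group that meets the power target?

Standardized effect: d = |μ_{script A} − μ_{script B}| / σ = |190.9 − 196.4| / 30.1 = 0.1827
Set Φ(δ − 2.576) = 0.8; then δ − 2.576 = Φ⁻¹(0.8) = 0.842, giving δ = 3.417.
(For δ > 0 the lower-tail rejection region contributes negligibly to power, so the one-term inversion is standard.)
δ = d·√(n/2) ⇒ n = 2(δ/d)² = 2 × (3.417 / 0.1827)² = 699.59.
Round up to the next whole unit.

n = 700 per group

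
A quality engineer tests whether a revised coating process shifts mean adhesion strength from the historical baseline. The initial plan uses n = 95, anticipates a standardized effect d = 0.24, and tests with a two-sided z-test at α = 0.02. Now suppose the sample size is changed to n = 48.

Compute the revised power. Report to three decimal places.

Power ≈ 0.254

With n = 48: δ = d·√n = 0.24 × √48 = 1.6628. Critical value z_{0.01} = 2.326.
Revised power = Φ(δ − 2.326) + Φ(−δ − 2.326) = Φ(-0.664) + Φ(-3.989) = 0.2535 + 0.0000 = 0.2535.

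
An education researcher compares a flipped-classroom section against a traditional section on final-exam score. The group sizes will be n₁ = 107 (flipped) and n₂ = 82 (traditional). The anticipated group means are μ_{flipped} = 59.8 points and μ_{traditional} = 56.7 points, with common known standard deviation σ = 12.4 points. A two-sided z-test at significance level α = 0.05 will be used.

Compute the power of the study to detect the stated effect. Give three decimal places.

Power ≈ 0.399

Standardized effect: d = |μ_{flipped} − μ_{traditional}| / σ = |59.8 − 56.7| / 12.4 = 0.2500
Noncentrality parameter: δ = d / √(1/n₁ + 1/n₂) = 0.2500 / √(1/107 + 1/82) = 1.7034
Critical value for a two-sided test at α = 0.05: z_{α/2} = 1.960.
Power = Φ(δ − 1.960) + Φ(−δ − 1.960) = Φ(-0.257) + Φ(-3.663) = 0.3987 + 0.0001 = 0.3989.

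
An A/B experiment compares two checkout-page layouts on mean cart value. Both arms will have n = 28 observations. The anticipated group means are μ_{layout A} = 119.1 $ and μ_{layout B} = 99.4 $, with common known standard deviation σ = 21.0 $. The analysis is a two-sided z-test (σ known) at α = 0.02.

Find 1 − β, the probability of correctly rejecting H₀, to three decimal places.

Power ≈ 0.882

Standardized effect: d = |μ_{layout A} − μ_{layout B}| / σ = |119.1 − 99.4| / 21.0 = 0.9381
Noncentrality parameter: δ = d·√(n/2) = 0.9381 × √(28/2) = 3.5100
Two-sided α = 0.02 → critical value z_{0.01} = 2.326.
Power = Φ(δ − 2.326) + Φ(−δ − 2.326) = Φ(1.184) + Φ(-5.836) = 0.8817 + 0.0000 = 0.8817.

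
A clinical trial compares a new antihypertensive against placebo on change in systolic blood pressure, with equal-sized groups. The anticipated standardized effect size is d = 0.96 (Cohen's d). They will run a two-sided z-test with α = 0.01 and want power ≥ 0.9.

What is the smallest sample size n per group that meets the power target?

n = 33 per group

For power 0.9 need Φ(δ − z_{0.005}) = 0.9, so δ = z_{0.005} + z_{0.10} = 2.576 + 1.282 = 3.857.
(Ignoring the negligible lower-tail rejection probability gives the usual closed-form inversion.)
δ = d·√(n/2) ⇒ n = 2(δ/d)² = 2 × (3.857 / 0.96)² = 32.29.
Round up to the next whole unit.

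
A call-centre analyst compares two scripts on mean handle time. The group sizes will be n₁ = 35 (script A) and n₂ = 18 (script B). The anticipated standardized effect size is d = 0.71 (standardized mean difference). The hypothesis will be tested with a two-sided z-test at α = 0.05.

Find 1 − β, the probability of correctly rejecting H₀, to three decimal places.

Power ≈ 0.687

Noncentrality parameter: δ = d / √(1/n₁ + 1/n₂) = 0.71 / √(1/35 + 1/18) = 2.4479
Critical value for a two-sided test at α = 0.05: z_{α/2} = 1.960.
Power = Φ(δ − 1.960) + Φ(−δ − 1.960) = Φ(0.488) + Φ(-4.408) = 0.6872 + 0.0000 = 0.6872.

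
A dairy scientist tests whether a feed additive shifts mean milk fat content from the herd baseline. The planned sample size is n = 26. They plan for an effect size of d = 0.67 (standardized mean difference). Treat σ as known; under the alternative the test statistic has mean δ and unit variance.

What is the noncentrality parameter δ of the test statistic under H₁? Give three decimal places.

δ ≈ 3.416

The noncentrality parameter scales effect size by the design's sample-size factor: δ = d·√n = 0.67 × √26 = 3.4163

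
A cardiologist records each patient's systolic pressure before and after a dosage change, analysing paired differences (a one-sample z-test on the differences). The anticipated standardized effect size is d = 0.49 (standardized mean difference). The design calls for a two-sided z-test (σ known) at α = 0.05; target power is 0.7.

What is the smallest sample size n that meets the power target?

Set Φ(δ − 1.960) = 0.7; then δ − 1.960 = Φ⁻¹(0.7) = 0.524, giving δ = 2.484.
(The Φ(−δ − z_{α/2}) term is vanishingly small for δ > 0 and is dropped in the standard sample-size formula.)
δ = d·√n ⇒ n = (δ/d)² = (2.484 / 0.49)² = 25.71.
Rounding up, n = 26.

n = 26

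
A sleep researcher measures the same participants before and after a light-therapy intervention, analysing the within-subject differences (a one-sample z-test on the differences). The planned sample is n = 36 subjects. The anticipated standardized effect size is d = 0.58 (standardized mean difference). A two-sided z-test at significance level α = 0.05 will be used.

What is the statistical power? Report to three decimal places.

Power ≈ 0.936

Noncentrality parameter: δ = d·√n = 0.58 × √36 = 3.4800
Two-sided α = 0.05 → critical value z_{0.025} = 1.960.
Power = Φ(δ − 1.960) + Φ(−δ − 1.960) = Φ(1.520) + Φ(-5.440) = 0.9357 + 0.0000 = 0.9357.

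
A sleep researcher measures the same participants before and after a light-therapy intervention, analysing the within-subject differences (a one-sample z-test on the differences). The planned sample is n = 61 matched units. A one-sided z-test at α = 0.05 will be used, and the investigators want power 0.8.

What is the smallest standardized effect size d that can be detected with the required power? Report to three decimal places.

d ≈ 0.318

Need Φ(δ − 1.645) = 0.8, so δ = 1.645 + 0.842 = 2.486.
δ = d·√n ⇒ d = δ/√n = 2.486/√61 = 0.3184.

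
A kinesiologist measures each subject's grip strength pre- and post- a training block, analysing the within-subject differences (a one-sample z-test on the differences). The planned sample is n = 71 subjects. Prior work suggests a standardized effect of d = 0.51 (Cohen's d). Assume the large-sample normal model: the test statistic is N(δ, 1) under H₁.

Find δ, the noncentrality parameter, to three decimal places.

The noncentrality parameter scales effect size by the design's sample-size factor: δ = d·√n = 0.51 × √71 = 4.2973

δ ≈ 4.297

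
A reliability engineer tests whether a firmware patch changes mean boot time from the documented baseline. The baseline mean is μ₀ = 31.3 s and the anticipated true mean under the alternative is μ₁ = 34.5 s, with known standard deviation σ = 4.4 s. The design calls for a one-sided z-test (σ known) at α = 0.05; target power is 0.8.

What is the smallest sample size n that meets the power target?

n = 12

Standardized effect: d = |μ₁ − μ₀| / σ = |34.5 − 31.3| / 4.4 = 0.7273
For power 0.8 need Φ(δ − z_{0.05}) = 0.8, so δ = z_{0.05} + z_{0.20} = 1.645 + 0.842 = 2.486.
δ = d·√n ⇒ n = (δ/d)² = (2.486 / 0.7273)² = 11.69.
Round up to the next whole unit.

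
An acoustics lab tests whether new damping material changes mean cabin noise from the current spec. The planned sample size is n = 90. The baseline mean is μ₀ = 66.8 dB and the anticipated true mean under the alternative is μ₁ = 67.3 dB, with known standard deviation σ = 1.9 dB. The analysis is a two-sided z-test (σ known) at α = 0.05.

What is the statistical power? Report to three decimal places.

Power ≈ 0.704

Standardized effect: d = |μ₁ − μ₀| / σ = |67.3 − 66.8| / 1.9 = 0.2632
Noncentrality parameter: δ = d·√n = 0.2632 × √90 = 2.4965
Two-sided α = 0.05 → critical value z_{0.025} = 1.960.
Power = Φ(δ − 1.960) + Φ(−δ − 1.960) = Φ(0.537) + Φ(-4.456) = 0.7042 + 0.0000 = 0.7042.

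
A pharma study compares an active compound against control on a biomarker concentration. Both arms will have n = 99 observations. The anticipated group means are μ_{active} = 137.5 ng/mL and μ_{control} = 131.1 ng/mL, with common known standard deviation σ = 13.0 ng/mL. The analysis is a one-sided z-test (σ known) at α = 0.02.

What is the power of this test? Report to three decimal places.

Standardized effect: d = |μ_{active} − μ_{control}| / σ = |137.5 − 131.1| / 13.0 = 0.4923
Noncentrality parameter: δ = d·√(n/2) = 0.4923 × √(99/2) = 3.4637
One-sided α = 0.02 → critical value z_{0.02} = 2.054.
Power = Φ(δ − 2.054) = Φ(1.410) = 0.9207.

Power ≈ 0.921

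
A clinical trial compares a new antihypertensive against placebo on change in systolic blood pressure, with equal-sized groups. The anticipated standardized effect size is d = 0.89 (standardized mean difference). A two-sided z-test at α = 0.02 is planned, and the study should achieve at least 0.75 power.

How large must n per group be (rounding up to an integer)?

n = 23 per group

Set Φ(δ − 2.326) = 0.75; then δ − 2.326 = Φ⁻¹(0.75) = 0.674, giving δ = 3.001.
(The Φ(−δ − z_{α/2}) term is vanishingly small for δ > 0 and is dropped in the standard sample-size formula.)
δ = d·√(n/2) ⇒ n = 2(δ/d)² = 2 × (3.001 / 0.89)² = 22.74.
Rounding up, n = 23 per group.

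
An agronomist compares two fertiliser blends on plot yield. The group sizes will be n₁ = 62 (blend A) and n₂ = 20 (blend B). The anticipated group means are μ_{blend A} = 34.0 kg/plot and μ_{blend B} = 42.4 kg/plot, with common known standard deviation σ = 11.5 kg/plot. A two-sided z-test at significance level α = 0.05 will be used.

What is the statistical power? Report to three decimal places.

Standardized effect: d = |μ_{blend A} − μ_{blend B}| / σ = |34.0 − 42.4| / 11.5 = 0.7304
Noncentrality parameter: δ = d / √(1/n₁ + 1/n₂) = 0.7304 / √(1/62 + 1/20) = 2.8404
Two-sided α = 0.05 → critical value z_{0.025} = 1.960.
Power = Φ(δ − 1.960) + Φ(−δ − 1.960) = Φ(0.880) + Φ(-4.800) = 0.8107 + 0.0000 = 0.8107.

Power ≈ 0.811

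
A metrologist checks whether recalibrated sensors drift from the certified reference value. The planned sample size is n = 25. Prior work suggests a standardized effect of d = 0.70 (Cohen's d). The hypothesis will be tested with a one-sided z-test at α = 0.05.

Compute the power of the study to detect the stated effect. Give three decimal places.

Noncentrality parameter: λ = d·√n = 0.70 × √25 = 3.5000
One-sided α = 0.05 → critical value z_{0.05} = 1.645.
Power = Φ(λ − 1.645) = Φ(1.855) = 0.9682.

Power ≈ 0.968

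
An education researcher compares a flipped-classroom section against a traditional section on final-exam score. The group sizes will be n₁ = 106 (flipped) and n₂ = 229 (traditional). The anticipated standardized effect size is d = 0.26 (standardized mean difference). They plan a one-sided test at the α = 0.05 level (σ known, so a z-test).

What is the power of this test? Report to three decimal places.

Noncentrality parameter: δ = d / √(1/n₁ + 1/n₂) = 0.26 / √(1/106 + 1/229) = 2.2132
One-sided α = 0.05 → critical value z_{0.05} = 1.645.
Power = Φ(δ − 1.645) = Φ(0.568) = 0.7151.

Power ≈ 0.715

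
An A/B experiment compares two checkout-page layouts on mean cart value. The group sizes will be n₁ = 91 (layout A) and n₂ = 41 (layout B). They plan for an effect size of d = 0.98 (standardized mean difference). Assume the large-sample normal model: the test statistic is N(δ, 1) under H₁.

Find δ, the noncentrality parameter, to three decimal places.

δ ≈ 5.210

The noncentrality parameter scales effect size by the design's sample-size factor: δ = d / √(1/n₁ + 1/n₂) = 0.98 / √(1/91 + 1/41) = 5.2102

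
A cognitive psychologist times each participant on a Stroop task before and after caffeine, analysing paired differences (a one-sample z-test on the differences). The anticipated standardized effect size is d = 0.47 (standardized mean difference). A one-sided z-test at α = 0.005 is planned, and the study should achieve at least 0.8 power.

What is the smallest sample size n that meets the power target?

n = 53

Set Φ(δ − 2.576) = 0.8; then δ − 2.576 = Φ⁻¹(0.8) = 0.842, giving δ = 3.417.
δ = d·√n ⇒ n = (δ/d)² = (3.417 / 0.47)² = 52.87.
Round up to the next whole unit.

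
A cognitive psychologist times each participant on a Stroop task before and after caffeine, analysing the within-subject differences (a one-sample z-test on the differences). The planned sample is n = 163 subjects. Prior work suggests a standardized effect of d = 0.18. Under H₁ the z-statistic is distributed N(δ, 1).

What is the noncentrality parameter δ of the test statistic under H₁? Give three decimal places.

The noncentrality parameter scales effect size by the design's sample-size factor: δ = d·√n = 0.18 × √163 = 2.2981

δ ≈ 2.298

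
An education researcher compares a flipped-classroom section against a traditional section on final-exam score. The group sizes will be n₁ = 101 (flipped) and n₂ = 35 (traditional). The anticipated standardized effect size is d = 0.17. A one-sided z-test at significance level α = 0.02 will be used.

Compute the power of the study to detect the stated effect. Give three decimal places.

Noncentrality parameter: δ = d / √(1/n₁ + 1/n₂) = 0.17 / √(1/101 + 1/35) = 0.8667
Critical value for a one-sided test at α = 0.02: z_α = 2.054.
Power = P(Z > 2.054 − δ) = Φ(-1.187) = 0.1176.

Power ≈ 0.118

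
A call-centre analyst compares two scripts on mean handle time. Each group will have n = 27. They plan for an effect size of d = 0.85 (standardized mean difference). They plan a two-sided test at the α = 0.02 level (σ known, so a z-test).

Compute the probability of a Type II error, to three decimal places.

Noncentrality parameter: δ = d·√(n/2) = 0.85 × √(27/2) = 3.1231
Two-sided α = 0.02 → critical value z_{0.01} = 2.326.
Power = Φ(δ − 2.326) + Φ(−δ − 2.326) = Φ(0.797) + Φ(-5.449) = 0.7872 + 0.0000 = 0.7872.
Type II error: β = 1 − power = 1 − 0.7872 = 0.2128.

β ≈ 0.213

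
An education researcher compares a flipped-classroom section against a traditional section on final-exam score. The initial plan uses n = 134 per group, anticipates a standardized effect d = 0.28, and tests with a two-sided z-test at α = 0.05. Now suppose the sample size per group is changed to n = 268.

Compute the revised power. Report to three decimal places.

With n = 268 per group: δ = d·√(n/2) = 0.28 × √(268/2) = 3.2412. Critical value z_{0.025} = 1.960.
Revised power = Φ(δ − 1.960) + Φ(−δ − 1.960) = Φ(1.281) + Φ(-5.201) = 0.9000 + 0.0000 = 0.9000.

Power ≈ 0.900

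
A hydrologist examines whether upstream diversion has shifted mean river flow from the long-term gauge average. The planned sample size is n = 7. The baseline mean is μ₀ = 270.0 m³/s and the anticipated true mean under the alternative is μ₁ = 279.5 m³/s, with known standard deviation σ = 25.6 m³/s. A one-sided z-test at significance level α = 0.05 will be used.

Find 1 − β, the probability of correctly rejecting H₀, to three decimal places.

Power ≈ 0.254

Standardized effect: d = |μ₁ − μ₀| / σ = |279.5 − 270.0| / 25.6 = 0.3711
Noncentrality parameter: δ = d·√n = 0.3711 × √7 = 0.9818
Critical value for a one-sided test at α = 0.05: z_α = 1.645.
Power = Φ(δ − 1.645) = Φ(-0.663) = 0.2537.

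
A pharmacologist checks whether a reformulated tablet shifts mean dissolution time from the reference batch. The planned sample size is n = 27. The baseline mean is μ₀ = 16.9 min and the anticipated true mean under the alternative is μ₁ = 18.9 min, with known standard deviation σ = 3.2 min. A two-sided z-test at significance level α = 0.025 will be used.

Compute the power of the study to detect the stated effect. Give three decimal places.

Power ≈ 0.843

Standardized effect: d = |μ₁ − μ₀| / σ = |18.9 − 16.9| / 3.2 = 0.6250
Noncentrality parameter: δ = d·√n = 0.6250 × √27 = 3.2476
Critical value for a two-sided test at α = 0.025: z_{α/2} = 2.241.
Power = Φ(δ − 2.241) + Φ(−δ − 2.241) = Φ(1.006) + Φ(-5.489) = 0.8428 + 0.0000 = 0.8428.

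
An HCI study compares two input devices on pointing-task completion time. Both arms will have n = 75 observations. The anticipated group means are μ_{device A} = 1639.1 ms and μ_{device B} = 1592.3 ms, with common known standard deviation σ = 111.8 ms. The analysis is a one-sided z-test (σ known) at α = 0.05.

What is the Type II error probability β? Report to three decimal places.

Standardized effect: d = |μ_{device A} − μ_{device B}| / σ = |1639.1 − 1592.3| / 111.8 = 0.4186
Noncentrality parameter: δ = d·√(n/2) = 0.4186 × √(75/2) = 2.5634
Critical value for a one-sided test at α = 0.05: z_α = 1.645.
Power = P(Z > 1.645 − δ) = Φ(0.919) = 0.8208.
Type II error: β = 1 − power = 1 − 0.8208 = 0.1792.

β ≈ 0.179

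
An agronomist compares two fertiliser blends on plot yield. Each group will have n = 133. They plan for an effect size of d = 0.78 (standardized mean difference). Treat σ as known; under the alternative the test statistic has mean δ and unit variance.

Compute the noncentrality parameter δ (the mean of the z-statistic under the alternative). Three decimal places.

δ ≈ 6.361

The noncentrality parameter scales effect size by the design's sample-size factor: δ = d·√(n/2) = 0.78 × √(133/2) = 6.3607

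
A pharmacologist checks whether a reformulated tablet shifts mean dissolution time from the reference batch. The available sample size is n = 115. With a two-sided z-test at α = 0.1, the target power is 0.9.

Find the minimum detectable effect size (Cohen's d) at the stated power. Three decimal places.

d ≈ 0.273

Need Φ(δ − 1.645) = 0.9, so δ = 1.645 + 1.282 = 2.926.
(Lower-tail contribution to power is negligible for δ > 0.)
δ = d·√n ⇒ d = δ/√n = 2.926/√115 = 0.2729.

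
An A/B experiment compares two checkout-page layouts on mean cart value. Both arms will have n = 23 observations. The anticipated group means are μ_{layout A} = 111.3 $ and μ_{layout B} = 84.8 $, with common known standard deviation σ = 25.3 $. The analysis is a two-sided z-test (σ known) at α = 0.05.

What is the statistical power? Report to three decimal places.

Power ≈ 0.944

Standardized effect: d = |μ_{layout A} − μ_{layout B}| / σ = |111.3 − 84.8| / 25.3 = 1.0474
Noncentrality parameter: δ = d·√(n/2) = 1.0474 × √(23/2) = 3.5520
Two-sided α = 0.05 → critical value z_{0.025} = 1.960.
Power = Φ(δ − 1.960) + Φ(−δ − 1.960) = Φ(1.592) + Φ(-5.512) = 0.9443 + 0.0000 = 0.9443.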